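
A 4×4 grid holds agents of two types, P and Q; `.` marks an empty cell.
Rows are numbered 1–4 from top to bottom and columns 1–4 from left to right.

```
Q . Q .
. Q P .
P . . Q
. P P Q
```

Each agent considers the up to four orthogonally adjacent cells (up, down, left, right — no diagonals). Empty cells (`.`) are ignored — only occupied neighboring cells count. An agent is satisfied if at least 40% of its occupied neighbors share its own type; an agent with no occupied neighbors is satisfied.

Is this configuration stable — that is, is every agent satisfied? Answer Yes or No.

No

Row 1: (1,1)Q 0/0 satisfied · (1,3)Q 0/1 not
Row 2: (2,2)Q 0/1 not · (2,3)P 0/2 not
Row 3: (3,1)P 0/0 satisfied · (3,4)Q 1/1 satisfied
Row 4: (4,2)P 1/1 satisfied · (4,3)P 1/2 satisfied · (4,4)Q 1/2 satisfied
For instance (1,3) has only 0/1 same-type neighbors, below 2/5.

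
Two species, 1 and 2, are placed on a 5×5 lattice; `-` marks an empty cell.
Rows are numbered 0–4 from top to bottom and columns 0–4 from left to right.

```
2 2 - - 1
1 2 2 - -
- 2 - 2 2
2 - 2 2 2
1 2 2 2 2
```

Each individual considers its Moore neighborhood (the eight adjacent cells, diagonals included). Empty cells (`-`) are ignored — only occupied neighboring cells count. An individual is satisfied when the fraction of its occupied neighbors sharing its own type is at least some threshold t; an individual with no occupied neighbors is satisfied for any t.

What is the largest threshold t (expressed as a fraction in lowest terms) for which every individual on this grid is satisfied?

0/1

(0,0)2 2/3
(0,1)2 3/4
(0,4)1 — no occupied neighbors
(1,0)1 0/4
(1,1)2 4/5
(1,2)2 4/4
(2,1)2 4/5
(2,3)2 5/5
(2,4)2 3/3
(3,0)2 2/3
(3,2)2 6/6
(3,3)2 7/7
(3,4)2 5/5
(4,0)1 0/2
(4,1)2 3/4
(4,2)2 4/4
(4,3)2 5/5
(4,4)2 3/3
The smallest same-type fraction is 0/4 at (1,0), which reduces to 0/1. Any threshold above that leaves this individual unsatisfied.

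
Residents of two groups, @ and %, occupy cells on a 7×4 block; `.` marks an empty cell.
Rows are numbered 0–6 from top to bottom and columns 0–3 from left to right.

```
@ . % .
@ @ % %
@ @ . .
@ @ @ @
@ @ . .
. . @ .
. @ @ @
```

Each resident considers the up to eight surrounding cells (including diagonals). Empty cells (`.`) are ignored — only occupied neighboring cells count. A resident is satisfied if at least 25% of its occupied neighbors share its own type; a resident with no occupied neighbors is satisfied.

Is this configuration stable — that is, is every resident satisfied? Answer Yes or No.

Yes

(0,0)@ 2/2 satisfied
(0,2)% 2/3 satisfied
(1,0)@ 4/4 satisfied
(1,1)@ 4/6 satisfied
(1,2)% 2/4 satisfied
(1,3)% 2/2 satisfied
(2,0)@ 5/5 satisfied
(2,1)@ 6/7 satisfied
(3,0)@ 5/5 satisfied
(3,1)@ 6/6 satisfied
(3,2)@ 4/4 satisfied
(3,3)@ 1/1 satisfied
(4,0)@ 3/3 satisfied
(4,1)@ 5/5 satisfied
(5,2)@ 4/4 satisfied
(6,1)@ 2/2 satisfied
(6,2)@ 3/3 satisfied
(6,3)@ 2/2 satisfied
All meet the threshold, so the configuration is stable.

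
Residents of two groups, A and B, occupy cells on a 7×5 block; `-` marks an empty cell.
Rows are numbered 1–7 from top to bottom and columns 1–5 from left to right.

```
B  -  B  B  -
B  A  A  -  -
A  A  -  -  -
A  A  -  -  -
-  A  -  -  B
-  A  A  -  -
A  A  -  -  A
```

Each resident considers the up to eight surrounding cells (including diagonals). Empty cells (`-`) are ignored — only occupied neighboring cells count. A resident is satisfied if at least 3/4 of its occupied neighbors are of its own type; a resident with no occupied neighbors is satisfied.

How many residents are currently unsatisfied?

6

Row 1: (1,1)B 1/2 ✗ · (1,3)B 1/3 ✗ · (1,4)B 1/2 ✗
Row 2: (2,1)B 1/4 ✗ · (2,2)A 3/6 ✗ · (2,3)A 2/4 ✗
Row 3: (3,1)A 4/5 ✓ · (3,2)A 5/6 ✓
Row 4: (4,1)A 4/4 ✓ · (4,2)A 4/4 ✓
Row 5: (5,2)A 4/4 ✓ · (5,5)B 0/0 ✓
Row 6: (6,2)A 4/4 ✓ · (6,3)A 3/3 ✓
Row 7: (7,1)A 2/2 ✓ · (7,2)A 3/3 ✓ · (7,5)A 0/0 ✓
Unsatisfied: (1,1), (1,3), (1,4), (2,1), (2,2), (2,3) — 6 in total.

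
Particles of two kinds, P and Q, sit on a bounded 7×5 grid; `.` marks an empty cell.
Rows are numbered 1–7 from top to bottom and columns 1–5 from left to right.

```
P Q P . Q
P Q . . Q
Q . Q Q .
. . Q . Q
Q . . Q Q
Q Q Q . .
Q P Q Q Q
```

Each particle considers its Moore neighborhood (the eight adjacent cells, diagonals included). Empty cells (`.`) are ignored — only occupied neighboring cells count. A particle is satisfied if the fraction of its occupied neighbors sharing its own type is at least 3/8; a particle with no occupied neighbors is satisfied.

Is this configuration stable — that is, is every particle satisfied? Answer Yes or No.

Row 1: (1,1)P 1/3 not · (1,2)Q 1/4 not · (1,3)P 0/2 not · (1,5)Q 1/1 satisfied
Row 2: (2,1)P 1/4 not · (2,2)Q 3/6 satisfied · (2,5)Q 2/2 satisfied
Row 3: (3,1)Q 1/2 satisfied · (3,3)Q 3/3 satisfied · (3,4)Q 4/4 satisfied
Row 4: (4,3)Q 3/3 satisfied · (4,5)Q 3/3 satisfied
Row 5: (5,1)Q 2/2 satisfied · (5,4)Q 4/4 satisfied · (5,5)Q 2/2 satisfied
Row 6: (6,1)Q 3/4 satisfied · (6,2)Q 5/6 satisfied · (6,3)Q 4/5 satisfied
Row 7: (7,1)Q 2/3 satisfied · (7,2)P 0/5 not · (7,3)Q 3/4 satisfied · (7,4)Q 3/3 satisfied · (7,5)Q 1/1 satisfied
For instance (1,1) has only 1/3 same-type neighbors, below 3/8.

No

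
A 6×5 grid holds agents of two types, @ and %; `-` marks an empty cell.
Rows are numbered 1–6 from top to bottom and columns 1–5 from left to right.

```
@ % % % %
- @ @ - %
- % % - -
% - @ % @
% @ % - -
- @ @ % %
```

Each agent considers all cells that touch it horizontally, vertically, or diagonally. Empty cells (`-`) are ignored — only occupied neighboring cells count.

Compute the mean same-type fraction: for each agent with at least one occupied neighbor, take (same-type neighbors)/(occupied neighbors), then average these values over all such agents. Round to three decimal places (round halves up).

0.500

Row 1: (1,1)@ 1/2 · (1,2)% 1/4 · (1,3)% 2/4 · (1,4)% 3/4 · (1,5)% 2/2
Row 2: (2,2)@ 2/6 · (2,3)@ 1/6 · (2,5)% 2/2
Row 3: (3,2)% 2/5 · (3,3)% 2/5
Row 4: (4,1)% 2/3 · (4,3)@ 1/5 · (4,4)% 2/4 · (4,5)@ 0/1
Row 5: (5,1)% 1/3 · (5,2)@ 3/6 · (5,3)% 2/6
Row 6: (6,2)@ 2/4 · (6,3)@ 2/4 · (6,4)% 2/3 · (6,5)% 1/1
Sum over 21 agents: 1/2 + 1/4 + 2/4 + 3/4 + 2/2 + 2/6 + 1/6 + 2/2 + 2/5 + 2/5 + 2/3 + 1/5 + 2/4 + 0/1 + 1/3 + 3/6 + 2/6 + 2/4 + 2/4 + 2/3 + 1/1 = 21/2; mean = 21/2 ÷ 21 = 1/2 = 0.5 → 0.500.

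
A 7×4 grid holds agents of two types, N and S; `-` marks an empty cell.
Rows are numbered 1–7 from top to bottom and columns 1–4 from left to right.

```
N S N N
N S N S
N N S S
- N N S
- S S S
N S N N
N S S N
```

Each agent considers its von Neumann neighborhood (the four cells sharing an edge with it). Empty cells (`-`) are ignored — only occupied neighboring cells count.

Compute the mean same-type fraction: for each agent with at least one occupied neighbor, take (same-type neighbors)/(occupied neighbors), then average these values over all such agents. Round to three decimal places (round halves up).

0.522

Row 1: (1,1)N 1/2 · (1,2)S 1/3 · (1,3)N 2/3 · (1,4)N 1/2
Row 2: (2,1)N 2/3 · (2,2)S 1/4 · (2,3)N 1/4 · (2,4)S 1/3
Row 3: (3,1)N 2/2 · (3,2)N 2/4 · (3,3)S 1/4 · (3,4)S 3/3
Row 4: (4,2)N 2/3 · (4,3)N 1/4 · (4,4)S 2/3
Row 5: (5,2)S 2/3 · (5,3)S 2/4 · (5,4)S 2/3
Row 6: (6,1)N 1/2 · (6,2)S 2/4 · (6,3)N 1/4 · (6,4)N 2/3
Row 7: (7,1)N 1/2 · (7,2)S 2/3 · (7,3)S 1/3 · (7,4)N 1/2
Sum over 26 agents: 1/2 + 1/3 + 2/3 + 1/2 + 2/3 + 1/4 + 1/4 + 1/3 + 2/2 + 2/4 + 1/4 + 3/3 + 2/3 + 1/4 + 2/3 + 2/3 + 2/4 + 2/3 + 1/2 + 2/4 + 1/4 + 2/3 + 1/2 + 2/3 + 1/3 + 1/2 = 163/12; mean = 163/12 ÷ 26 = 163/312 = 0.522435… → 0.522.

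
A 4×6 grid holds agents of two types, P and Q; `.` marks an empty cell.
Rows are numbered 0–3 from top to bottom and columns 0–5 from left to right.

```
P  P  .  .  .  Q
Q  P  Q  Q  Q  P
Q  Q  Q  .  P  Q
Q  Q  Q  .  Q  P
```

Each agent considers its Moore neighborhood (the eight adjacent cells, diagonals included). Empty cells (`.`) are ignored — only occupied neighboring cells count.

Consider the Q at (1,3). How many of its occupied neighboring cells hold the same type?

3

Occupied neighbors of (1,3): (1,2)=Q, (1,4)=Q, (2,2)=Q, (2,4)=P.
Same type (Q): 3 of 4.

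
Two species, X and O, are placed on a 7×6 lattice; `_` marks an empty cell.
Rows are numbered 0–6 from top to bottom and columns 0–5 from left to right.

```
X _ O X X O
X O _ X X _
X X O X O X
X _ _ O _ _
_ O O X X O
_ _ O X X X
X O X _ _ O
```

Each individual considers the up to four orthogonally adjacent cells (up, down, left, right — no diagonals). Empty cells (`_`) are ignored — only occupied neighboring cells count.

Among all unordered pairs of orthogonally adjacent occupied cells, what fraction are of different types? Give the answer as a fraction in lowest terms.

Scan each occupied cell's neighbors to the right and below so each pair is counted once.
Row 0: X(0,0)–X(1,0)= O(0,2)–X(0,3)≠ X(0,3)–X(0,4)= X(0,3)–X(1,3)= X(0,4)–O(0,5)≠ X(0,4)–X(1,4)=  → 2/6 unlike.
Row 1: X(1,0)–O(1,1)≠ X(1,0)–X(2,0)= O(1,1)–X(2,1)≠ X(1,3)–X(1,4)= X(1,3)–X(2,3)= X(1,4)–O(2,4)≠  → 3/6 unlike.
Row 2: X(2,0)–X(2,1)= X(2,0)–X(3,0)= X(2,1)–O(2,2)≠ O(2,2)–X(2,3)≠ X(2,3)–O(2,4)≠ X(2,3)–O(3,3)≠ O(2,4)–X(2,5)≠  → 5/7 unlike.
Row 3: O(3,3)–X(4,3)≠  → 1/1 unlike.
Row 4: O(4,1)–O(4,2)= O(4,2)–X(4,3)≠ O(4,2)–O(5,2)= X(4,3)–X(4,4)= X(4,3)–X(5,3)= X(4,4)–O(4,5)≠ X(4,4)–X(5,4)= O(4,5)–X(5,5)≠  → 3/8 unlike.
Row 5: O(5,2)–X(5,3)≠ O(5,2)–X(6,2)≠ X(5,3)–X(5,4)= X(5,4)–X(5,5)= X(5,5)–O(6,5)≠  → 3/5 unlike.
Row 6: X(6,0)–O(6,1)≠ O(6,1)–X(6,2)≠  → 2/2 unlike.
Total adjacent occupied pairs: 35; unlike-type pairs: 19.
19/35 is already in lowest terms.

19/35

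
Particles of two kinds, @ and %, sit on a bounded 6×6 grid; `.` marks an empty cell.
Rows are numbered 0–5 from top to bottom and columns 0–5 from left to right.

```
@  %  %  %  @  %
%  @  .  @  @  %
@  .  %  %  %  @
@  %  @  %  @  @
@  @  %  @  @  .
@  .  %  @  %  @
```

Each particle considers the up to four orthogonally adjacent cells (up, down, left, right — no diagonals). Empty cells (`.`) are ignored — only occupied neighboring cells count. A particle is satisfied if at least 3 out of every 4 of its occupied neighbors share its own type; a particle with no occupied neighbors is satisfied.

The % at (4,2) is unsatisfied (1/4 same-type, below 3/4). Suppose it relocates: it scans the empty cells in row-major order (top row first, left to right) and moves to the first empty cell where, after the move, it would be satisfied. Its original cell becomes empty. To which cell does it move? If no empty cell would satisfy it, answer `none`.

Vacating (4,2). Empty cells in order:
  (1,2): 2/4 same-type → still unsatisfied.
  (2,1): 2/4 same-type → still unsatisfied.
  (4,5): 0/3 same-type → still unsatisfied.
  (5,1): 1/3 same-type → still unsatisfied.

none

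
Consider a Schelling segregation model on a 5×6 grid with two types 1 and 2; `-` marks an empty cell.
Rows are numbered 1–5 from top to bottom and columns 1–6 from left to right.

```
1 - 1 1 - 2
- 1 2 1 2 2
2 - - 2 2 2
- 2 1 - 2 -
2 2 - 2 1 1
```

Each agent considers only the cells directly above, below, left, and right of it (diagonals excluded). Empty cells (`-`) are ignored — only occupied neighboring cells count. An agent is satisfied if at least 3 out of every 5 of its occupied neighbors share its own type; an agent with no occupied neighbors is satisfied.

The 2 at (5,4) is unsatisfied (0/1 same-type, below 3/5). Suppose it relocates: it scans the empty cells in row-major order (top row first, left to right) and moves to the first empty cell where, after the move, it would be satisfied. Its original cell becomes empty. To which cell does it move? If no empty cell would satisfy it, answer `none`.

Vacating (5,4). Empty cells in order:
  (1,2): 0/3 same-type → still unsatisfied.
  (1,5): 2/3 same-type → satisfied — stop here.

(1,5)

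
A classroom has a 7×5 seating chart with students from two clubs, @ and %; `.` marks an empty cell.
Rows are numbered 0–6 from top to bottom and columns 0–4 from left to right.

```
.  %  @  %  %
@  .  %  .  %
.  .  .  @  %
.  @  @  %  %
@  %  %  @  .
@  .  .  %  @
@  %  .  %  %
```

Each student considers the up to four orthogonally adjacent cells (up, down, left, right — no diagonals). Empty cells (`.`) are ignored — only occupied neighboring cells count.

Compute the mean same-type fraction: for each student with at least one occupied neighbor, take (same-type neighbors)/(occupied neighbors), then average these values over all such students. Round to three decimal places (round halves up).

0.424

Row 0: (0,1)% 0/1 · (0,2)@ 0/3 · (0,3)% 1/2 · (0,4)% 2/2
Row 1: (1,0)@ — no occupied neighbors · (1,2)% 0/1 · (1,4)% 2/2
Row 2: (2,3)@ 0/2 · (2,4)% 2/3
Row 3: (3,1)@ 1/2 · (3,2)@ 1/3 · (3,3)% 1/4 · (3,4)% 2/2
Row 4: (4,0)@ 1/2 · (4,1)% 1/3 · (4,2)% 1/3 · (4,3)@ 0/3
Row 5: (5,0)@ 2/2 · (5,3)% 1/3 · (5,4)@ 0/2
Row 6: (6,0)@ 1/2 · (6,1)% 0/1 · (6,3)% 2/2 · (6,4)% 1/2
Sum over 23 students: 0/1 + 0/3 + 1/2 + 2/2 + 0/1 + 2/2 + 0/2 + 2/3 + 1/2 + 1/3 + 1/4 + 2/2 + 1/2 + 1/3 + 1/3 + 0/3 + 2/2 + 1/3 + 0/2 + 1/2 + 0/1 + 2/2 + 1/2 = 39/4; mean = 39/4 ÷ 23 = 39/92 = 0.423913… → 0.424.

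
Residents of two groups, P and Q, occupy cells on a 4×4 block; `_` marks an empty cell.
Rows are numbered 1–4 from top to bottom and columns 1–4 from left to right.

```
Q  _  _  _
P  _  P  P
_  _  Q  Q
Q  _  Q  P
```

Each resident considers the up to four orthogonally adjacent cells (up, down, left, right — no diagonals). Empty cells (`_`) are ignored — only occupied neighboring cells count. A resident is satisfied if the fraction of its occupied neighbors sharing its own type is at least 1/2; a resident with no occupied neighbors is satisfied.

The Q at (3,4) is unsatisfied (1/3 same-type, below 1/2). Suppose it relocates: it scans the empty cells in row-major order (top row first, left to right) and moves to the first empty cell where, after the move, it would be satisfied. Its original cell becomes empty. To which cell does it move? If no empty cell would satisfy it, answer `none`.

(1,2)

Vacating (3,4). Empty cells in order:
  (1,2): 1/1 same-type → satisfied — stop here.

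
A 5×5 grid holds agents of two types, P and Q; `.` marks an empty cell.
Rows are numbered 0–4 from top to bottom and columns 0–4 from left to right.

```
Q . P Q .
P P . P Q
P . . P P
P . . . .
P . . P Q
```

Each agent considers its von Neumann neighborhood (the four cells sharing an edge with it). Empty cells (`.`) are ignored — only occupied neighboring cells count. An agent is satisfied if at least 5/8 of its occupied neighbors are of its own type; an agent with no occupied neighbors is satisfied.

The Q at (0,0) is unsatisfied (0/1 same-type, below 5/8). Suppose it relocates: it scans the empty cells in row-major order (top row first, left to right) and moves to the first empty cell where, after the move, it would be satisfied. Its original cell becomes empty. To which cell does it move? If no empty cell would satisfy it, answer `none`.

(0,4)

Vacating (0,0). Empty cells in order:
  (0,1): 0/2 same-type → still unsatisfied.
  (0,4): 2/2 same-type → satisfied — stop here.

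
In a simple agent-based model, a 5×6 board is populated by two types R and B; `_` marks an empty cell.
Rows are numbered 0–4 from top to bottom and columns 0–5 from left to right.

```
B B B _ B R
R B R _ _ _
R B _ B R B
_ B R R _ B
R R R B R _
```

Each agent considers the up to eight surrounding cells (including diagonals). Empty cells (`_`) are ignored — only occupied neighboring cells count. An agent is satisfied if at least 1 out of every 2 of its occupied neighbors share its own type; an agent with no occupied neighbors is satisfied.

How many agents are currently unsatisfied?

13

(0,0)B 2/3 ok
(0,1)B 3/5 ok
(0,2)B 2/3 ok
(0,4)B 0/1 unhappy
(0,5)R 0/1 unhappy
(1,0)R 1/5 unhappy
(1,1)B 4/7 ok
(1,2)R 0/5 unhappy
(2,0)R 1/4 unhappy
(2,1)B 2/6 unhappy
(2,3)B 0/4 unhappy
(2,4)R 1/4 unhappy
(2,5)B 1/2 ok
(3,1)B 1/6 unhappy
(3,2)R 3/7 unhappy
(3,3)R 4/6 ok
(3,5)B 1/3 unhappy
(4,0)R 1/2 ok
(4,1)R 3/4 ok
(4,2)R 3/5 ok
(4,3)B 0/4 unhappy
(4,4)R 1/3 unhappy
Unsatisfied: (0,4), (0,5), (1,0), (1,2), (2,0), (2,1), (2,3), (2,4), (3,1), (3,2), (3,5), (4,3), (4,4) — 13 in total.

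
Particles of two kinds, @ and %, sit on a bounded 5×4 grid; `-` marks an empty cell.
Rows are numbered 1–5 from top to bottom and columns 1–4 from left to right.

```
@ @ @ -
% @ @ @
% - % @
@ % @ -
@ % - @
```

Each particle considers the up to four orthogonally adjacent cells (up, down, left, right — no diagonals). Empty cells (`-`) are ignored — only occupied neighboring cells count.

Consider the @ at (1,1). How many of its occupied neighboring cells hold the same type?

Occupied neighbors of (1,1): (2,1)=%, (1,2)=@.
Same type (@): 1 of 2.

1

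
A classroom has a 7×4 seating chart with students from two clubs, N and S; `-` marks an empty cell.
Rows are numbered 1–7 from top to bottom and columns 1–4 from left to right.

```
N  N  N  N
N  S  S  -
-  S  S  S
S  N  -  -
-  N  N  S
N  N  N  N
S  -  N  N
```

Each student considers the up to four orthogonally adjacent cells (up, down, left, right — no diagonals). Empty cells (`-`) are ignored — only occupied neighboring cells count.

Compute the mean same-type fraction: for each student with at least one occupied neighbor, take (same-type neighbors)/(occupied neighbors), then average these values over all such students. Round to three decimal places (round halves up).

0.674

(1,1)N 2/2
(1,2)N 2/3
(1,3)N 2/3
(1,4)N 1/1
(2,1)N 1/2
(2,2)S 2/4
(2,3)S 2/3
(3,2)S 2/3
(3,3)S 3/3
(3,4)S 1/1
(4,1)S 0/1
(4,2)N 1/3
(5,2)N 3/3
(5,3)N 2/3
(5,4)S 0/2
(6,1)N 1/2
(6,2)N 3/3
(6,3)N 4/4
(6,4)N 2/3
(7,1)S 0/1
(7,3)N 2/2
(7,4)N 2/2
Sum over 22 students: 2/2 + 2/3 + 2/3 + 1/1 + 1/2 + 2/4 + 2/3 + 2/3 + 3/3 + 1/1 + 0/1 + 1/3 + 3/3 + 2/3 + 0/2 + 1/2 + 3/3 + 4/4 + 2/3 + 0/1 + 2/2 + 2/2 = 89/6; mean = 89/6 ÷ 22 = 89/132 = 0.674242… → 0.674.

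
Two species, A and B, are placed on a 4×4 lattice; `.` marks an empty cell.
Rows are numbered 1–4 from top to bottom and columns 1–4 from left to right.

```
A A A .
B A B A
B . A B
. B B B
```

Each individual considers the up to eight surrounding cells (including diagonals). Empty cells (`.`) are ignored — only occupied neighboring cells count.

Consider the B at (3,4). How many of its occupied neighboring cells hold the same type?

3

Occupied neighbors of (3,4): (2,3)=B, (2,4)=A, (3,3)=A, (4,3)=B, (4,4)=B.
Same type (B): 3 of 5.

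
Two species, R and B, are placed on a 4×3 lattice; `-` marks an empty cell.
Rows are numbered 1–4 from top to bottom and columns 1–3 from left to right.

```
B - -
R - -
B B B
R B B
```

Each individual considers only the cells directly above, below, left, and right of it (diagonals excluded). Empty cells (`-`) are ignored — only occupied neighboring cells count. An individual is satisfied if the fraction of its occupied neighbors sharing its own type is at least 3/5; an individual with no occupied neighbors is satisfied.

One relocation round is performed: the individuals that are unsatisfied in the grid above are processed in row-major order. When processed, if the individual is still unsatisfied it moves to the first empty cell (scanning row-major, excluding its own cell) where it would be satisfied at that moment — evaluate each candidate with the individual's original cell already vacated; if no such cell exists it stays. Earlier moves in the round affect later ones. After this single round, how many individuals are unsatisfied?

Initially unsatisfied (in order): (1,1), (2,1), (3,1), (4,1).
  (1,1) → (1,2).
  (2,1): no empty cell satisfies it; stays.
  (3,1) → (1,3).
  (4,1): no empty cell satisfies it; stays.
Resulting grid:
- B B
R - -
- B B
R B B
Unsatisfied now: (4,1).

1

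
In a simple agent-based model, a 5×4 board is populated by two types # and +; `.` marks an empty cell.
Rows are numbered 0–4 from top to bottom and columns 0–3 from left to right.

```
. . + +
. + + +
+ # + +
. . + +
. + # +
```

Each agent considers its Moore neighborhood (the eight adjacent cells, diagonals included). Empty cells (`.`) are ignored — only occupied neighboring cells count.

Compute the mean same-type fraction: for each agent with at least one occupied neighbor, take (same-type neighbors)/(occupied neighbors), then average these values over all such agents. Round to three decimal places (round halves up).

(0,2)+ 4/4
(0,3)+ 3/3
(1,1)+ 4/5
(1,2)+ 6/7
(1,3)+ 5/5
(2,0)+ 1/2
(2,1)# 0/5
(2,2)+ 6/7
(2,3)+ 5/5
(3,2)+ 5/7
(3,3)+ 4/5
(4,1)+ 1/2
(4,2)# 0/4
(4,3)+ 2/3
Sum over 14 agents: 4/4 + 3/3 + 4/5 + 6/7 + 5/5 + 1/2 + 0/5 + 6/7 + 5/5 + 5/7 + 4/5 + 1/2 + 0/4 + 2/3 = 1018/105; mean = 1018/105 ÷ 14 = 509/735 = 0.692517… → 0.693.

0.693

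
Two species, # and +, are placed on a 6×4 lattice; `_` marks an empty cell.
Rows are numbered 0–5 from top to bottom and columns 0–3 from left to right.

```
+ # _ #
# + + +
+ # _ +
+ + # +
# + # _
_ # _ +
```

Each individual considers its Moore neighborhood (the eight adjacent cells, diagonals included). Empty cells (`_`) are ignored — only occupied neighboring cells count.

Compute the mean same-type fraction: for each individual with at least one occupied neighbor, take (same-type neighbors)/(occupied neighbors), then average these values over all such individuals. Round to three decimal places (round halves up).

0.398

(0,0)+ 1/3
(0,1)# 1/4
(0,3)# 0/2
(1,0)# 2/5
(1,1)+ 3/6
(1,2)+ 3/6
(1,3)+ 2/3
(2,0)+ 3/5
(2,1)# 2/7
(2,3)+ 3/4
(3,0)+ 3/5
(3,1)+ 3/7
(3,2)# 2/6
(3,3)+ 1/3
(4,0)# 1/4
(4,1)+ 2/6
(4,2)# 2/6
(5,1)# 2/3
(5,3)+ 0/1
Sum over 19 individuals: 1/3 + 1/4 + 0/2 + 2/5 + 3/6 + 3/6 + 2/3 + 3/5 + 2/7 + 3/4 + 3/5 + 3/7 + 2/6 + 1/3 + 1/4 + 2/6 + 2/6 + 2/3 + 0/1 = 1059/140; mean = 1059/140 ÷ 19 = 1059/2660 = 0.398120… → 0.398.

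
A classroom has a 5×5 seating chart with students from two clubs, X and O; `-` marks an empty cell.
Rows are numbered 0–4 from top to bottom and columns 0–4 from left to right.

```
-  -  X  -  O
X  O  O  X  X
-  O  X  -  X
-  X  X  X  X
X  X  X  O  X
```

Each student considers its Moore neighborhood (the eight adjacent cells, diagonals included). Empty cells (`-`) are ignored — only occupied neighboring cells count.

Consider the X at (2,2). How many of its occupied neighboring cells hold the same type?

4

Occupied neighbors of (2,2): (1,1)=O, (1,2)=O, (1,3)=X, (2,1)=O, (3,1)=X, (3,2)=X, (3,3)=X.
Same type (X): 4 of 7.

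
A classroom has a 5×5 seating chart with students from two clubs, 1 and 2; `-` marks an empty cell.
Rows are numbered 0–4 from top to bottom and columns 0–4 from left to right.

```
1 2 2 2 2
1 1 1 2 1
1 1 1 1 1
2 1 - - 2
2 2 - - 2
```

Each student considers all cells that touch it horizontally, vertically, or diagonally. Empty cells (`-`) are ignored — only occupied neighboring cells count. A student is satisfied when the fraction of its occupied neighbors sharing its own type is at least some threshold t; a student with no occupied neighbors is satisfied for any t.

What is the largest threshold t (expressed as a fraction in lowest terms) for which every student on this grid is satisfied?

1/5

(0,0)1 2/3
(0,1)2 1/5
(0,2)2 3/5
(0,3)2 3/5
(0,4)2 2/3
(1,0)1 4/5
(1,1)1 6/8
(1,2)1 4/8
(1,3)2 3/8
(1,4)1 2/5
(2,0)1 4/5
(2,1)1 6/7
(2,2)1 5/6
(2,3)1 4/6
(2,4)1 2/4
(3,0)2 2/5
(3,1)1 3/6
(3,4)2 1/3
(4,0)2 2/3
(4,1)2 2/3
(4,4)2 1/1
The smallest same-type fraction is 1/5 at (0,1), which reduces to 1/5. Any threshold above that leaves this student unsatisfied.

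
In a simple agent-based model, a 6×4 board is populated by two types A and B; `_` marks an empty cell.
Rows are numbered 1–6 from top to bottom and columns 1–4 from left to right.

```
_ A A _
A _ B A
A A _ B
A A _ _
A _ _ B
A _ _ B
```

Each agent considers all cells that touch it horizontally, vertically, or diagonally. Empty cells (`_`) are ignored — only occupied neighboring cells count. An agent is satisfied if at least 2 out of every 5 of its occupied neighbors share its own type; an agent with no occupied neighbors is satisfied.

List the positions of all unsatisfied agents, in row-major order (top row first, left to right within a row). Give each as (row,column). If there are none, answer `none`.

(2,3), (2,4)

(1,2)A 2/3 ✓
(1,3)A 2/3 ✓
(2,1)A 3/3 ✓
(2,3)B 1/5 ✗
(2,4)A 1/3 ✗
(3,1)A 4/4 ✓
(3,2)A 4/5 ✓
(3,4)B 1/2 ✓
(4,1)A 4/4 ✓
(4,2)A 4/4 ✓
(5,1)A 3/3 ✓
(5,4)B 1/1 ✓
(6,1)A 1/1 ✓
(6,4)B 1/1 ✓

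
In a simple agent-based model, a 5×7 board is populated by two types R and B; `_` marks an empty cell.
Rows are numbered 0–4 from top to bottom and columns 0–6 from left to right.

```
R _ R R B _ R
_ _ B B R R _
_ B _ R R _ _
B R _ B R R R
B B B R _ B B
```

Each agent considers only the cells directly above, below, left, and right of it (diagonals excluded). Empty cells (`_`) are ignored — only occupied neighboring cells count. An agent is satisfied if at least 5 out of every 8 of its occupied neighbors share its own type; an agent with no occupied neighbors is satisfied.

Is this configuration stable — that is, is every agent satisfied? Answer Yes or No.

No

(0,0)R 0/0 ok
(0,2)R 1/2 unhappy
(0,3)R 1/3 unhappy
(0,4)B 0/2 unhappy
(0,6)R 0/0 ok
(1,2)B 1/2 unhappy
(1,3)B 1/4 unhappy
(1,4)R 2/4 unhappy
(1,5)R 1/1 ok
(2,1)B 0/1 unhappy
(2,3)R 1/3 unhappy
(2,4)R 3/3 ok
(3,0)B 1/2 unhappy
(3,1)R 0/3 unhappy
(3,3)B 0/3 unhappy
(3,4)R 2/3 ok
(3,5)R 2/3 ok
(3,6)R 1/2 unhappy
(4,0)B 2/2 ok
(4,1)B 2/3 ok
(4,2)B 1/2 unhappy
(4,3)R 0/2 unhappy
(4,5)B 1/2 unhappy
(4,6)B 1/2 unhappy
For instance (0,2) has only 1/2 same-type neighbors, below 5/8.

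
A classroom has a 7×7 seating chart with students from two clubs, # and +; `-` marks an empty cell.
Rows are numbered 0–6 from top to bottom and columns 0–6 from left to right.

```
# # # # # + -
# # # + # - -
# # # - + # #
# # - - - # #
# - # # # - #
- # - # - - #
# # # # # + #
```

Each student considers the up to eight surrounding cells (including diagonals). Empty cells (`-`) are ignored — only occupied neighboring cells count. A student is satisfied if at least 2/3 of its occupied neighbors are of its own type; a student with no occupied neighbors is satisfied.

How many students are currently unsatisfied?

7

Row 0: (0,0)# 3/3 satisfied · (0,1)# 5/5 satisfied · (0,2)# 4/5 satisfied · (0,3)# 4/5 satisfied · (0,4)# 2/4 not · (0,5)+ 0/2 not
Row 1: (1,0)# 5/5 satisfied · (1,1)# 8/8 satisfied · (1,2)# 6/7 satisfied · (1,3)+ 1/7 not · (1,4)# 3/6 not
Row 2: (2,0)# 5/5 satisfied · (2,1)# 7/7 satisfied · (2,2)# 4/5 satisfied · (2,4)+ 1/4 not · (2,5)# 4/5 satisfied · (2,6)# 3/3 satisfied
Row 3: (3,0)# 4/4 satisfied · (3,1)# 6/6 satisfied · (3,5)# 5/6 satisfied · (3,6)# 4/4 satisfied
Row 4: (4,0)# 3/3 satisfied · (4,2)# 4/4 satisfied · (4,3)# 3/3 satisfied · (4,4)# 3/3 satisfied · (4,6)# 3/3 satisfied
Row 5: (5,1)# 5/5 satisfied · (5,3)# 6/6 satisfied · (5,6)# 2/3 satisfied
Row 6: (6,0)# 2/2 satisfied · (6,1)# 3/3 satisfied · (6,2)# 4/4 satisfied · (6,3)# 3/3 satisfied · (6,4)# 2/3 satisfied · (6,5)+ 0/3 not · (6,6)# 1/2 not
Unsatisfied: (0,4), (0,5), (1,3), (1,4), (2,4), (6,5), (6,6) — 7 in total.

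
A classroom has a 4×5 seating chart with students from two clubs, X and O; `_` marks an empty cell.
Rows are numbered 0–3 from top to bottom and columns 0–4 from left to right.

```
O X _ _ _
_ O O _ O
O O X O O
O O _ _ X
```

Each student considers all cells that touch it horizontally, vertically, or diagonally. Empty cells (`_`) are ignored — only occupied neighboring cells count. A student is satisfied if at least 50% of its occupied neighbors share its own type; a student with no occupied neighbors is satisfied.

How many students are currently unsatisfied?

(0,0)O 1/2 ok
(0,1)X 0/3 unhappy
(1,1)O 4/6 ok
(1,2)O 3/5 ok
(1,4)O 2/2 ok
(2,0)O 4/4 ok
(2,1)O 5/6 ok
(2,2)X 0/5 unhappy
(2,3)O 3/5 ok
(2,4)O 2/3 ok
(3,0)O 3/3 ok
(3,1)O 3/4 ok
(3,4)X 0/2 unhappy
Unsatisfied: (0,1), (2,2), (3,4) — 3 in total.

3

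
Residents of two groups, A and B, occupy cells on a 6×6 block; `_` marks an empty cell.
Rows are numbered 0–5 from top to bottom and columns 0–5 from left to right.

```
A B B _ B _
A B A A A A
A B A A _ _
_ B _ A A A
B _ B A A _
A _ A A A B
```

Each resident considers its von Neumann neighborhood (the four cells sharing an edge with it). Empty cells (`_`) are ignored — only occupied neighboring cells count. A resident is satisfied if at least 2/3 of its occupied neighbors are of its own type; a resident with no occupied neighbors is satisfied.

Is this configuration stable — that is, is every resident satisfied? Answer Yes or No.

No

Row 0: (0,0)A 1/2 ✗ · (0,1)B 2/3 ✓ · (0,2)B 1/2 ✗ · (0,4)B 0/1 ✗
Row 1: (1,0)A 2/3 ✓ · (1,1)B 2/4 ✗ · (1,2)A 2/4 ✗ · (1,3)A 3/3 ✓ · (1,4)A 2/3 ✓ · (1,5)A 1/1 ✓
Row 2: (2,0)A 1/2 ✗ · (2,1)B 2/4 ✗ · (2,2)A 2/3 ✓ · (2,3)A 3/3 ✓
Row 3: (3,1)B 1/1 ✓ · (3,3)A 3/3 ✓ · (3,4)A 3/3 ✓ · (3,5)A 1/1 ✓
Row 4: (4,0)B 0/1 ✗ · (4,2)B 0/2 ✗ · (4,3)A 3/4 ✓ · (4,4)A 3/3 ✓
Row 5: (5,0)A 0/1 ✗ · (5,2)A 1/2 ✗ · (5,3)A 3/3 ✓ · (5,4)A 2/3 ✓ · (5,5)B 0/1 ✗
For instance (0,0) has only 1/2 same-type neighbors, below 2/3.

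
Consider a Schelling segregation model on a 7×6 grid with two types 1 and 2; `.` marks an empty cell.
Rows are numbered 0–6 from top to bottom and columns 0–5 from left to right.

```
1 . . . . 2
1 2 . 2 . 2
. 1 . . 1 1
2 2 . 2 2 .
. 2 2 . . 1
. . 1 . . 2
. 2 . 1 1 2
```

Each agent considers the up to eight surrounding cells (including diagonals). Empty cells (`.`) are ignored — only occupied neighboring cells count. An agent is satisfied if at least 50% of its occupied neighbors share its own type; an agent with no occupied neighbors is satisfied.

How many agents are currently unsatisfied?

12

Row 0: (0,0)1 1/2 ✓ · (0,5)2 1/1 ✓
Row 1: (1,0)1 2/3 ✓ · (1,1)2 0/3 ✗ · (1,3)2 0/1 ✗ · (1,5)2 1/3 ✗
Row 2: (2,1)1 1/4 ✗ · (2,4)1 1/5 ✗ · (2,5)1 1/3 ✗
Row 3: (3,0)2 2/3 ✓ · (3,1)2 3/4 ✓ · (3,3)2 2/3 ✓ · (3,4)2 1/4 ✗
Row 4: (4,1)2 3/4 ✓ · (4,2)2 3/4 ✓ · (4,5)1 0/2 ✗
Row 5: (5,2)1 1/4 ✗ · (5,5)2 1/3 ✗
Row 6: (6,1)2 0/1 ✗ · (6,3)1 2/2 ✓ · (6,4)1 1/3 ✗ · (6,5)2 1/2 ✓
Unsatisfied: (1,1), (1,3), (1,5), (2,1), (2,4), (2,5), (3,4), (4,5), (5,2), (5,5), (6,1), (6,4) — 12 in total.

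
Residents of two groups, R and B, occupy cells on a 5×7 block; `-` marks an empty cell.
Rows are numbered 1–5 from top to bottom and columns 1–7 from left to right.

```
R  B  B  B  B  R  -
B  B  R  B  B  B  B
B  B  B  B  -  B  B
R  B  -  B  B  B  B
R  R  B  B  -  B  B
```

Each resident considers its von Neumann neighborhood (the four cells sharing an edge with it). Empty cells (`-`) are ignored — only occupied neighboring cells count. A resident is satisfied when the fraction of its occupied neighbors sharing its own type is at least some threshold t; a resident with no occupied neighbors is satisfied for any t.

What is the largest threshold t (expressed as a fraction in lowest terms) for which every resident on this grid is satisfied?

Row 1: (1,1)R 0/2 · (1,2)B 2/3 · (1,3)B 2/3 · (1,4)B 3/3 · (1,5)B 2/3 · (1,6)R 0/2
Row 2: (2,1)B 2/3 · (2,2)B 3/4 · (2,3)R 0/4 · (2,4)B 3/4 · (2,5)B 3/3 · (2,6)B 3/4 · (2,7)B 2/2
Row 3: (3,1)B 2/3 · (3,2)B 4/4 · (3,3)B 2/3 · (3,4)B 3/3 · (3,6)B 3/3 · (3,7)B 3/3
Row 4: (4,1)R 1/3 · (4,2)B 1/3 · (4,4)B 3/3 · (4,5)B 2/2 · (4,6)B 4/4 · (4,7)B 3/3
Row 5: (5,1)R 2/2 · (5,2)R 1/3 · (5,3)B 1/2 · (5,4)B 2/2 · (5,6)B 2/2 · (5,7)B 2/2
The smallest same-type fraction is 0/2 at (1,1), which reduces to 0/1. Any threshold above that leaves this resident unsatisfied.

0/1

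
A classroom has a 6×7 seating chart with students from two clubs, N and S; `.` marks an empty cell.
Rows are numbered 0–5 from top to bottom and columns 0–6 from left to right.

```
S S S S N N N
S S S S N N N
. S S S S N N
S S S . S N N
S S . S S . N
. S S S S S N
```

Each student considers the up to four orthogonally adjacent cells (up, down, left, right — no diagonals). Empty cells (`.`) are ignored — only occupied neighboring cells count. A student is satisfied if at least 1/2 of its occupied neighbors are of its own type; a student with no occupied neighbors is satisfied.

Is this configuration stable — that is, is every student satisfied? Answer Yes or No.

Yes

Row 0: (0,0)S 2/2 ✓ · (0,1)S 3/3 ✓ · (0,2)S 3/3 ✓ · (0,3)S 2/3 ✓ · (0,4)N 2/3 ✓ · (0,5)N 3/3 ✓ · (0,6)N 2/2 ✓
Row 1: (1,0)S 2/2 ✓ · (1,1)S 4/4 ✓ · (1,2)S 4/4 ✓ · (1,3)S 3/4 ✓ · (1,4)N 2/4 ✓ · (1,5)N 4/4 ✓ · (1,6)N 3/3 ✓
Row 2: (2,1)S 3/3 ✓ · (2,2)S 4/4 ✓ · (2,3)S 3/3 ✓ · (2,4)S 2/4 ✓ · (2,5)N 3/4 ✓ · (2,6)N 3/3 ✓
Row 3: (3,0)S 2/2 ✓ · (3,1)S 4/4 ✓ · (3,2)S 2/2 ✓ · (3,4)S 2/3 ✓ · (3,5)N 2/3 ✓ · (3,6)N 3/3 ✓
Row 4: (4,0)S 2/2 ✓ · (4,1)S 3/3 ✓ · (4,3)S 2/2 ✓ · (4,4)S 3/3 ✓ · (4,6)N 2/2 ✓
Row 5: (5,1)S 2/2 ✓ · (5,2)S 2/2 ✓ · (5,3)S 3/3 ✓ · (5,4)S 3/3 ✓ · (5,5)S 1/2 ✓ · (5,6)N 1/2 ✓
All meet the threshold, so the configuration is stable.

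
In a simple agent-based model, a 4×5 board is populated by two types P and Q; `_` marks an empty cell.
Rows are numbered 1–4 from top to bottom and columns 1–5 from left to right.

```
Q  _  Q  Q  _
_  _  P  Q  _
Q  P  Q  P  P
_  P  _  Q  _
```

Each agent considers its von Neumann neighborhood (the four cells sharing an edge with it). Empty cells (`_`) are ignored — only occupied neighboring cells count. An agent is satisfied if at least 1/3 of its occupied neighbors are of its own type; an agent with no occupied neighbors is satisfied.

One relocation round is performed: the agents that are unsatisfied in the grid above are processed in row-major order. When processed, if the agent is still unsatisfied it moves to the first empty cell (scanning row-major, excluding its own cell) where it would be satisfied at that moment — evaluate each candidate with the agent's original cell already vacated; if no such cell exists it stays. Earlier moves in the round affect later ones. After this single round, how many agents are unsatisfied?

0

Initially unsatisfied (in order): (2,3), (3,1), (3,3), (3,4), (4,4).
  (2,3) → (2,2).
  (3,1) → (1,2).
  (3,3) → (1,5).
  (3,4): now satisfied by earlier moves; stays.
  (4,4) → (2,1).
Resulting grid:
Q Q Q Q Q
Q P _ Q _
_ P _ P P
_ P _ _ _
All satisfied now.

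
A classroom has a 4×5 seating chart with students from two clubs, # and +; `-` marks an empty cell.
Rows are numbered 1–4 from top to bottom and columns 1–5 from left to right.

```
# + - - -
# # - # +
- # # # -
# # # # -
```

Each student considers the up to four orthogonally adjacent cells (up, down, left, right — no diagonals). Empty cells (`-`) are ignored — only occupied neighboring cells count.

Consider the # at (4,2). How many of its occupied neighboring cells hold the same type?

Occupied neighbors of (4,2): (3,2)=#, (4,1)=#, (4,3)=#.
Same type (#): 3 of 3.

3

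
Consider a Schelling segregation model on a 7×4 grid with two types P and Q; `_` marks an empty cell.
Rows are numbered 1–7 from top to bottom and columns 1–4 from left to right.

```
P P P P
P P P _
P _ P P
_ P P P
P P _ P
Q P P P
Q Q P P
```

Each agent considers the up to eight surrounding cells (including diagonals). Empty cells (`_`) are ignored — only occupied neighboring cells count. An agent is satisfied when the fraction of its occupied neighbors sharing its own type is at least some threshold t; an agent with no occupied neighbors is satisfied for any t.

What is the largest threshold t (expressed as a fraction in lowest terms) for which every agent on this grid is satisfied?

2/5

(1,1)P 3/3
(1,2)P 5/5
(1,3)P 4/4
(1,4)P 2/2
(2,1)P 4/4
(2,2)P 7/7
(2,3)P 6/6
(3,1)P 3/3
(3,3)P 6/6
(3,4)P 4/4
(4,2)P 5/5
(4,3)P 6/6
(4,4)P 4/4
(5,1)P 3/4
(5,2)P 5/6
(5,4)P 4/4
(6,1)Q 2/5
(6,2)P 4/7
(6,3)P 6/7
(6,4)P 4/4
(7,1)Q 2/3
(7,2)Q 2/5
(7,3)P 4/5
(7,4)P 3/3
The smallest same-type fraction is 2/5 at (6,1), which reduces to 2/5. Any threshold above that leaves this agent unsatisfied.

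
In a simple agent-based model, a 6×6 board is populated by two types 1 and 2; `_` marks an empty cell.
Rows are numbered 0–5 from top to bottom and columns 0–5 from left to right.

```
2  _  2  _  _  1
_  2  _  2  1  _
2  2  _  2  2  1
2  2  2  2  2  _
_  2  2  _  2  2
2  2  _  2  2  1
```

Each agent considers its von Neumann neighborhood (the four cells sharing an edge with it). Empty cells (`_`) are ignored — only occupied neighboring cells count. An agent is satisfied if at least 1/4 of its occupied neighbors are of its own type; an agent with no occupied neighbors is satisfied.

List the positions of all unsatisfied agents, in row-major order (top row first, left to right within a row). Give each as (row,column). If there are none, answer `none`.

(1,4), (2,5), (5,5)

Row 0: (0,0)2 0/0 ✓ · (0,2)2 0/0 ✓ · (0,5)1 0/0 ✓
Row 1: (1,1)2 1/1 ✓ · (1,3)2 1/2 ✓ · (1,4)1 0/2 ✗
Row 2: (2,0)2 2/2 ✓ · (2,1)2 3/3 ✓ · (2,3)2 3/3 ✓ · (2,4)2 2/4 ✓ · (2,5)1 0/1 ✗
Row 3: (3,0)2 2/2 ✓ · (3,1)2 4/4 ✓ · (3,2)2 3/3 ✓ · (3,3)2 3/3 ✓ · (3,4)2 3/3 ✓
Row 4: (4,1)2 3/3 ✓ · (4,2)2 2/2 ✓ · (4,4)2 3/3 ✓ · (4,5)2 1/2 ✓
Row 5: (5,0)2 1/1 ✓ · (5,1)2 2/2 ✓ · (5,3)2 1/1 ✓ · (5,4)2 2/3 ✓ · (5,5)1 0/2 ✗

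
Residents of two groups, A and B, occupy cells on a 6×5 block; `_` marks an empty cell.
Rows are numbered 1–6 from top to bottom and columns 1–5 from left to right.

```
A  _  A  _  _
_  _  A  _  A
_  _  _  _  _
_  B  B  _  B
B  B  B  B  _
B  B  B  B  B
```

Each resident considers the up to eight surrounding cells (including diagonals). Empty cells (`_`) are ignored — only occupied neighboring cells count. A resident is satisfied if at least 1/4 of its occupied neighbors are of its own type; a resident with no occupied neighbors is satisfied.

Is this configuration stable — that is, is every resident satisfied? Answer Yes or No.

Yes

(1,1)A 0/0 satisfied
(1,3)A 1/1 satisfied
(2,3)A 1/1 satisfied
(2,5)A 0/0 satisfied
(4,2)B 4/4 satisfied
(4,3)B 4/4 satisfied
(4,5)B 1/1 satisfied
(5,1)B 4/4 satisfied
(5,2)B 7/7 satisfied
(5,3)B 7/7 satisfied
(5,4)B 6/6 satisfied
(6,1)B 3/3 satisfied
(6,2)B 5/5 satisfied
(6,3)B 5/5 satisfied
(6,4)B 4/4 satisfied
(6,5)B 2/2 satisfied
All meet the threshold, so the configuration is stable.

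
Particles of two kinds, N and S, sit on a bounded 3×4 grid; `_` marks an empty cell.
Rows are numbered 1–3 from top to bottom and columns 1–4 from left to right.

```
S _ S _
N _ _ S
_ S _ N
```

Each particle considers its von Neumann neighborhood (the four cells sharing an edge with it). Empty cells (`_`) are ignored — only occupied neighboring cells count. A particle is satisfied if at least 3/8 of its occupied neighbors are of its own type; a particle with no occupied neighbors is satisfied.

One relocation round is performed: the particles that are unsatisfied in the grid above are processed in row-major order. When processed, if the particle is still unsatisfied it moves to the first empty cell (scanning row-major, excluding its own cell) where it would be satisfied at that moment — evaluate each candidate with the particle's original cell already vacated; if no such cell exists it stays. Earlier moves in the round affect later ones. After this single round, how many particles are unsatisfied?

Initially unsatisfied (in order): (1,1), (2,1), (2,4), (3,4).
  (1,1) → (1,2).
  (2,1): now satisfied by earlier moves; stays.
  (2,4) → (1,1).
  (3,4): now satisfied by earlier moves; stays.
Resulting grid:
S S S _
N _ _ _
_ S _ N
Unsatisfied now: (2,1).

1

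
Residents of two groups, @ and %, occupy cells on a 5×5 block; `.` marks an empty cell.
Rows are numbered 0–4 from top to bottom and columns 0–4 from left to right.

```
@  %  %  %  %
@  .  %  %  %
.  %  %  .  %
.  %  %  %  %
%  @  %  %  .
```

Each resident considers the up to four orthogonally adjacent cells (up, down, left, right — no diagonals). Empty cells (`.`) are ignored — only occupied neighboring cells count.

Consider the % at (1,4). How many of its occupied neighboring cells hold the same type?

Occupied neighbors of (1,4): (0,4)=%, (2,4)=%, (1,3)=%.
Same type (%): 3 of 3.

3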